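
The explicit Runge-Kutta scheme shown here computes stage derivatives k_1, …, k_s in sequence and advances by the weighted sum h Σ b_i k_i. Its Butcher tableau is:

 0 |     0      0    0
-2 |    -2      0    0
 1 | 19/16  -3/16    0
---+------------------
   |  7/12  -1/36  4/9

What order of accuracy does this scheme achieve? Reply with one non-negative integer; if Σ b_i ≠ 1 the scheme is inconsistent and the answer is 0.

3

b = (7/12, -1/36, 4/9)
c = (0, -2, 1)
Ac = (0, 0, 3/8)
Σ b_i: 7/12·1 + (-1/36)·1 + 4/9·1 = 1 ✓
b·c: (-1/36)·(-2) + 4/9·1 = 1/2 ✓
b·c²: (-1/36)·4 + 4/9·1 = 1/3 ✓
b·Ac: 4/9·3/8 = 1/6 ✓; 3 stages ⇒ order 3.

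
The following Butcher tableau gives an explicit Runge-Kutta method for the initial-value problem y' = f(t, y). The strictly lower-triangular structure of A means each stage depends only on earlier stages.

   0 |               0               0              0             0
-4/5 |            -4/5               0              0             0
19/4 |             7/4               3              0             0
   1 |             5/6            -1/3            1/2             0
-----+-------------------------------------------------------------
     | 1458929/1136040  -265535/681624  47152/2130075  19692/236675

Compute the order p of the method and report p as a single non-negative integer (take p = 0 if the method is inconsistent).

3

b = (1458929/1136040, -265535/681624, 47152/2130075, 19692/236675)
c = (0, -4/5, 19/4, 1)
Ac = (0, 0, -12/5, 317/120)
Σ b_i: 1458929/1136040·1 + (-265535/681624)·1 + 47152/2130075·1 + 19692/236675·1 = 1 ✓
b·c: (-265535/681624)·(-4/5) + 47152/2130075·19/4 + 19692/236675·1 = 1/2 ✓
b·c²: (-265535/681624)·16/25 + 47152/2130075·361/16 + 19692/236675·1 = 1/3 ✓
b·Ac: 47152/2130075·(-12/5) + 19692/236675·317/120 = 1/6 ✓
b·c³: (-265535/681624)·(-64/125) + 47152/2130075·6859/64 + 19692/236675·1 = 7540603/2840100 ≠ 1/4 ⇒ order 3.
b·(c∘Ac): 47152/2130075·(-57/5) + 19692/236675·317/120 = -46237/1420050 ≠ 1/8
b·Ac²: 47152/2130075·48/25 + 19692/236675·26563/2400 = 27361021/28401000 ≠ 1/12
b·A²c: 19692/236675·(-6/5) = -118152/1183375 ≠ 1/24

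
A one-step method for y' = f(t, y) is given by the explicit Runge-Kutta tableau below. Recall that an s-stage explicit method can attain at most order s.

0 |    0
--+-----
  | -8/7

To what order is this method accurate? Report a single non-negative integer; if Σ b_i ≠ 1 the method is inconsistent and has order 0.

0

b = (-8/7)
c = (0)
Σ b_i: (-8/7)·1 = -8/7 ≠ 1 ⇒ order 0.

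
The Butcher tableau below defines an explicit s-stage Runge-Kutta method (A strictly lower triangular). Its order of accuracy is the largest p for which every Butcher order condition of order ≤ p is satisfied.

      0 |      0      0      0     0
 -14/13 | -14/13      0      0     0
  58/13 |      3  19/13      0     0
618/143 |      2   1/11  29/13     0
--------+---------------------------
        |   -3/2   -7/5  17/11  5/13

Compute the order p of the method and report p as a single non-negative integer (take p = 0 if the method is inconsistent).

0

b = (-3/2, -7/5, 17/11, 5/13)
c = (0, -14/13, 58/13, 618/143)
Ac = (0, 0, -266/169, 18320/1859)
Σ b_i: (-3/2)·1 + (-7/5)·1 + 17/11·1 + 5/13·1 = -1387/1430 ≠ 1 ⇒ order 0.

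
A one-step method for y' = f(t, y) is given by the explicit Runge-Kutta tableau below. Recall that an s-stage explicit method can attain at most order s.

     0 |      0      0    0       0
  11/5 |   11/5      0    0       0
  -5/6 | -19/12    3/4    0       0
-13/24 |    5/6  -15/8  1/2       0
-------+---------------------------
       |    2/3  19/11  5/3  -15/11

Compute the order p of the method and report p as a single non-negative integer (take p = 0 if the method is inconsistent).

b = (2/3, 19/11, 5/3, -15/11)
c = (0, 11/5, -5/6, -13/24)
Ac = (0, 0, 33/20, -109/24)
Σ b_i: 2/3·1 + 19/11·1 + 5/3·1 + (-15/11)·1 = 89/33 ≠ 1 ⇒ order 0.

0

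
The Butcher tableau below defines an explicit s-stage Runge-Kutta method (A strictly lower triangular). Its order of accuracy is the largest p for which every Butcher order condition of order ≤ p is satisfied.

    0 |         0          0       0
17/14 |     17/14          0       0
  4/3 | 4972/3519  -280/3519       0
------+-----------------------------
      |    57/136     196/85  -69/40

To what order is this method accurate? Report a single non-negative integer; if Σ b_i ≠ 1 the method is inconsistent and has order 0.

b = (57/136, 196/85, -69/40)
c = (0, 17/14, 4/3)
Ac = (0, 0, -20/207)
Σ b_i: 57/136·1 + 196/85·1 + (-69/40)·1 = 1 ✓
b·c: 196/85·17/14 + (-69/40)·4/3 = 1/2 ✓
b·c²: 196/85·289/196 + (-69/40)·16/9 = 1/3 ✓
b·Ac: (-69/40)·(-20/207) = 1/6 ✓; 3 stages ⇒ order 3.

3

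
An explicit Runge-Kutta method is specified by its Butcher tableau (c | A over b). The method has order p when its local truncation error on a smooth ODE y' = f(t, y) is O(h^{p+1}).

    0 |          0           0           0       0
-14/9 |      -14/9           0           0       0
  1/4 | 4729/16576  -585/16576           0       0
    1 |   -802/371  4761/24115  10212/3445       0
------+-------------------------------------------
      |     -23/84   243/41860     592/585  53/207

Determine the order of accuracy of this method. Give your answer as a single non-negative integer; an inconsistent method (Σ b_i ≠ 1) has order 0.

4

b = (-23/84, 243/41860, 592/585, 53/207)
c = (0, -14/9, 1/4, 1)
Ac = (0, 0, 65/1184, 23/53)
Σ b_i: (-23/84)·1 + 243/41860·1 + 592/585·1 + 53/207·1 = 1 ✓
b·c: 243/41860·(-14/9) + 592/585·1/4 + 53/207·1 = 1/2 ✓
b·c²: 243/41860·196/81 + 592/585·1/16 + 53/207·1 = 1/3 ✓
b·Ac: 592/585·65/1184 + 53/207·23/53 = 1/6 ✓
b·c³: 243/41860·(-2744/729) + 592/585·1/64 + 53/207·1 = 1/4 ✓
b·(c∘Ac): 592/585·65/4736 + 53/207·23/53 = 1/8 ✓
b·Ac²: 592/585·(-455/5328) + 53/207·1265/1908 = 1/12 ✓
b·A²c: 53/207·69/424 = 1/24 ✓; 4 stages ⇒ order 4.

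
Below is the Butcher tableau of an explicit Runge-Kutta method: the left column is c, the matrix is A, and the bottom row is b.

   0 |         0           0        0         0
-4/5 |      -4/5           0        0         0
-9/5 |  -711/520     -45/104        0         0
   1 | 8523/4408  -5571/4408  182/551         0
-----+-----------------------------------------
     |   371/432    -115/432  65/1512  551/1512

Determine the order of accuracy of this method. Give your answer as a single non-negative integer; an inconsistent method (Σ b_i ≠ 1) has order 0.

4

b = (371/432, -115/432, 65/1512, 551/1512)
c = (0, -4/5, -9/5, 1)
Ac = (0, 0, 9/26, 459/1102)
Σ b_i: 371/432·1 + (-115/432)·1 + 65/1512·1 + 551/1512·1 = 1 ✓
b·c: (-115/432)·(-4/5) + 65/1512·(-9/5) + 551/1512·1 = 1/2 ✓
b·c²: (-115/432)·16/25 + 65/1512·81/25 + 551/1512·1 = 1/3 ✓
b·Ac: 65/1512·9/26 + 551/1512·459/1102 = 1/6 ✓
b·c³: (-115/432)·(-64/125) + 65/1512·(-729/125) + 551/1512·1 = 1/4 ✓
b·(c∘Ac): 65/1512·(-81/130) + 551/1512·459/1102 = 1/8 ✓
b·Ac²: 65/1512·(-18/65) + 551/1512·144/551 = 1/12 ✓
b·A²c: 551/1512·63/551 = 1/24 ✓; 4 stages ⇒ order 4.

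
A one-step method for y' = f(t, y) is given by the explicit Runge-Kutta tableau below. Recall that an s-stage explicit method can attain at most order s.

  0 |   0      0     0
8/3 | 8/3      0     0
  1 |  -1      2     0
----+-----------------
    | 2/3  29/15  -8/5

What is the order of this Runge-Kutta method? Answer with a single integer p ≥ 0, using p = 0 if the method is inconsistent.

b = (2/3, 29/15, -8/5)
c = (0, 8/3, 1)
Ac = (0, 0, 16/3)
Σ b_i: 2/3·1 + 29/15·1 + (-8/5)·1 = 1 ✓
b·c: 29/15·8/3 + (-8/5)·1 = 32/9 ≠ 1/2 ⇒ order 1.

1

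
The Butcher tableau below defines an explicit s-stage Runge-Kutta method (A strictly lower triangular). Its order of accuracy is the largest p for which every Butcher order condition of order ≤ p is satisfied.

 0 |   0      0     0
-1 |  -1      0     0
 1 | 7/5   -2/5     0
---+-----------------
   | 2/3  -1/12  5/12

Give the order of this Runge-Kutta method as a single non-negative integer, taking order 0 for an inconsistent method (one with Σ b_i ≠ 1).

3

b = (2/3, -1/12, 5/12)
c = (0, -1, 1)
Ac = (0, 0, 2/5)
Σ b_i: 2/3·1 + (-1/12)·1 + 5/12·1 = 1 ✓
b·c: (-1/12)·(-1) + 5/12·1 = 1/2 ✓
b·c²: (-1/12)·1 + 5/12·1 = 1/3 ✓
b·Ac: 5/12·2/5 = 1/6 ✓; 3 stages ⇒ order 3.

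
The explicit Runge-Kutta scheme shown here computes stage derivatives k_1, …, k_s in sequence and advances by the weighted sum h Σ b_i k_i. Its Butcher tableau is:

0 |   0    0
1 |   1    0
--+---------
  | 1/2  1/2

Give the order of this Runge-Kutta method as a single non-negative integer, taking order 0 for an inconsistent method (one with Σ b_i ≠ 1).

b = (1/2, 1/2)
c = (0, 1)
Σ b_i: 1/2·1 + 1/2·1 = 1 ✓
b·c: 1/2·1 = 1/2 ✓; 2 stages ⇒ order 2.

2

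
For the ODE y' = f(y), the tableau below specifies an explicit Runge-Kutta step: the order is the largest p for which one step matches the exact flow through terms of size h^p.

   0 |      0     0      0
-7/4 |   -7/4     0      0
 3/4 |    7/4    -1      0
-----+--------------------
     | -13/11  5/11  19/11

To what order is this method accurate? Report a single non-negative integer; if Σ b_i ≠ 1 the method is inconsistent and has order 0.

b = (-13/11, 5/11, 19/11)
c = (0, -7/4, 3/4)
Ac = (0, 0, 7/4)
Σ b_i: (-13/11)·1 + 5/11·1 + 19/11·1 = 1 ✓
b·c: 5/11·(-7/4) + 19/11·3/4 = 1/2 ✓
b·c²: 5/11·49/16 + 19/11·9/16 = 26/11 ≠ 1/3 ⇒ order 2.
b·Ac: 19/11·7/4 = 133/44 ≠ 1/6

2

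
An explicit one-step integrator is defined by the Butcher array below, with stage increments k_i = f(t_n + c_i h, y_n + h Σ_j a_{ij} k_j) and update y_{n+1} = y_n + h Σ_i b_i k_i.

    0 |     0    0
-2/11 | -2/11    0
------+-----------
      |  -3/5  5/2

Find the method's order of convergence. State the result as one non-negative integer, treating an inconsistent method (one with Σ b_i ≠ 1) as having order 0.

b = (-3/5, 5/2)
c = (0, -2/11)
Σ b_i: (-3/5)·1 + 5/2·1 = 19/10 ≠ 1 ⇒ order 0.

0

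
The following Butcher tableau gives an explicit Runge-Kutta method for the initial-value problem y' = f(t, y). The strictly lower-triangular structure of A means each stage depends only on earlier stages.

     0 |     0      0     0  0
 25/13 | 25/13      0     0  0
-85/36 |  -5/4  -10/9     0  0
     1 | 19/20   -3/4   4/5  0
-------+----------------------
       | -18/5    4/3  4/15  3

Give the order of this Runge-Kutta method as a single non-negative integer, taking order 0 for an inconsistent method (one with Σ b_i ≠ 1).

b = (-18/5, 4/3, 4/15, 3)
c = (0, 25/13, -85/36, 1)
Ac = (0, 0, -250/117, -1559/468)
Σ b_i: (-18/5)·1 + 4/3·1 + 4/15·1 + 3·1 = 1 ✓
b·c: 4/3·25/13 + 4/15·(-85/36) + 3·1 = 1732/351 ≠ 1/2 ⇒ order 1.

1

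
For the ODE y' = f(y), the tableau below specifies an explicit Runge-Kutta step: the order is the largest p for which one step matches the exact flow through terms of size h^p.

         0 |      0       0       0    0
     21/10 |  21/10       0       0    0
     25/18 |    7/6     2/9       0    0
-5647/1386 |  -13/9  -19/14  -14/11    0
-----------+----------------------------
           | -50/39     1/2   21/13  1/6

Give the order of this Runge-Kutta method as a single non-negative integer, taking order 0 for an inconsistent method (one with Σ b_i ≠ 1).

b = (-50/39, 1/2, 21/13, 1/6)
c = (0, 21/10, 25/18, -5647/1386)
Ac = (0, 0, 7/15, -9143/1980)
Σ b_i: (-50/39)·1 + 1/2·1 + 21/13·1 + 1/6·1 = 1 ✓
b·c: 1/2·21/10 + 21/13·25/18 + 1/6·(-5647/1386) = 706631/270270 ≠ 1/2 ⇒ order 1.

1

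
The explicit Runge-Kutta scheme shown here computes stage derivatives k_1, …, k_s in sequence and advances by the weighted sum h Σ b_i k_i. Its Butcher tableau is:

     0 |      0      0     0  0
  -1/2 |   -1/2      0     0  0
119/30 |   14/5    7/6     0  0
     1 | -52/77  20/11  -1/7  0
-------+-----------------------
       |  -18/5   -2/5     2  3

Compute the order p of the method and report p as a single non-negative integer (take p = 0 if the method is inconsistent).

1

b = (-18/5, -2/5, 2, 3)
c = (0, -1/2, 119/30, 1)
Ac = (0, 0, -7/12, -487/330)
Σ b_i: (-18/5)·1 + (-2/5)·1 + 2·1 + 3·1 = 1 ✓
b·c: (-2/5)·(-1/2) + 2·119/30 + 3·1 = 167/15 ≠ 1/2 ⇒ order 1.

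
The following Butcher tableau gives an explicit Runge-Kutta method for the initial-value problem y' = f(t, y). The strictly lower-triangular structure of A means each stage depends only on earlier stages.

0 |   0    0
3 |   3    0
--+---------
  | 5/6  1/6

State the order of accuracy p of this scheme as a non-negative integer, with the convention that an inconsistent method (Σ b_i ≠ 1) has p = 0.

b = (5/6, 1/6)
c = (0, 3)
Σ b_i: 5/6·1 + 1/6·1 = 1 ✓
b·c: 1/6·3 = 1/2 ✓; 2 stages ⇒ order 2.

2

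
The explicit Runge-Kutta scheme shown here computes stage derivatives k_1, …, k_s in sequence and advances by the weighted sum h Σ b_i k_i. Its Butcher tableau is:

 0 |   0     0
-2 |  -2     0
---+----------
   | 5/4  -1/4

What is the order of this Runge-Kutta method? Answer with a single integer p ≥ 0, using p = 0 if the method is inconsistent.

2

b = (5/4, -1/4)
c = (0, -2)
Σ b_i: 5/4·1 + (-1/4)·1 = 1 ✓
b·c: (-1/4)·(-2) = 1/2 ✓; 2 stages ⇒ order 2.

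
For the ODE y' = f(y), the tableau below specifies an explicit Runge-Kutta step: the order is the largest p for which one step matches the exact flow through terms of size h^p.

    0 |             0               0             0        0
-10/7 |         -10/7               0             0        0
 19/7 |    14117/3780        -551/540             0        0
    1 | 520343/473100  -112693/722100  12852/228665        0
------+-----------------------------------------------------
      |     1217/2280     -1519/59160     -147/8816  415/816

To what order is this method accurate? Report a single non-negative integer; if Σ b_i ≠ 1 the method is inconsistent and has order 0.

b = (1217/2280, -1519/59160, -147/8816, 415/816)
c = (0, -10/7, 19/7, 1)
Ac = (0, 0, 551/378, 187/498)
Σ b_i: 1217/2280·1 + (-1519/59160)·1 + (-147/8816)·1 + 415/816·1 = 1 ✓
b·c: (-1519/59160)·(-10/7) + (-147/8816)·19/7 + 415/816·1 = 1/2 ✓
b·c²: (-1519/59160)·100/49 + (-147/8816)·361/49 + 415/816·1 = 1/3 ✓
b·Ac: (-147/8816)·551/378 + 415/816·187/498 = 1/6 ✓
b·c³: (-1519/59160)·(-1000/343) + (-147/8816)·6859/343 + 415/816·1 = 1/4 ✓
b·(c∘Ac): (-147/8816)·10469/2646 + 415/816·187/498 = 1/8 ✓
b·Ac²: (-147/8816)·(-2755/1323) + 415/816·119/1245 = 1/12 ✓
b·A²c: 415/816·34/415 = 1/24 ✓; 4 stages ⇒ order 4.

4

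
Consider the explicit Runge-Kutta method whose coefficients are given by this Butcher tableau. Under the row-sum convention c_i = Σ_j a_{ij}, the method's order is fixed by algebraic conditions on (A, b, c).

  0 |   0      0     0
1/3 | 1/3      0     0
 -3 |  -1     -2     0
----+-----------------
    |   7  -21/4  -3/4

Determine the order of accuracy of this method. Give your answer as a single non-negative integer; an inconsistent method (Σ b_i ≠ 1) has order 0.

2

b = (7, -21/4, -3/4)
c = (0, 1/3, -3)
Ac = (0, 0, -2/3)
Σ b_i: 7·1 + (-21/4)·1 + (-3/4)·1 = 1 ✓
b·c: (-21/4)·1/3 + (-3/4)·(-3) = 1/2 ✓
b·c²: (-21/4)·1/9 + (-3/4)·9 = -22/3 ≠ 1/3 ⇒ order 2.
b·Ac: (-3/4)·(-2/3) = 1/2 ≠ 1/6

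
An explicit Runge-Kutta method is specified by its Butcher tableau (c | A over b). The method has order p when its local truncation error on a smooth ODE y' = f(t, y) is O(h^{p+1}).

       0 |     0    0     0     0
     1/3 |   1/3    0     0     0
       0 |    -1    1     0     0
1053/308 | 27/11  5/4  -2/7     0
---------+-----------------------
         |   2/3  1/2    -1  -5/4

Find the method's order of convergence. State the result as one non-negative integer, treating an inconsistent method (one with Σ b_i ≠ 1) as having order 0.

0

b = (2/3, 1/2, -1, -5/4)
c = (0, 1/3, 0, 1053/308)
Ac = (0, 0, 1/3, 5/12)
Σ b_i: 2/3·1 + 1/2·1 + (-1)·1 + (-5/4)·1 = -13/12 ≠ 1 ⇒ order 0.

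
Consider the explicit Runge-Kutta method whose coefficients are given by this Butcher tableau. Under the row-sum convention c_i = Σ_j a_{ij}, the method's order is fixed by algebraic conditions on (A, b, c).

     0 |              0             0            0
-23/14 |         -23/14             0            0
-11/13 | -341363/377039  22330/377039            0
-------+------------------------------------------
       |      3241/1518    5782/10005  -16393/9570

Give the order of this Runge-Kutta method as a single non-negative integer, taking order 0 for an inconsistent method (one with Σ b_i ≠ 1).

b = (3241/1518, 5782/10005, -16393/9570)
c = (0, -23/14, -11/13)
Ac = (0, 0, -1595/16393)
Σ b_i: 3241/1518·1 + 5782/10005·1 + (-16393/9570)·1 = 1 ✓
b·c: 5782/10005·(-23/14) + (-16393/9570)·(-11/13) = 1/2 ✓
b·c²: 5782/10005·529/196 + (-16393/9570)·121/169 = 1/3 ✓
b·Ac: (-16393/9570)·(-1595/16393) = 1/6 ✓; 3 stages ⇒ order 3.

3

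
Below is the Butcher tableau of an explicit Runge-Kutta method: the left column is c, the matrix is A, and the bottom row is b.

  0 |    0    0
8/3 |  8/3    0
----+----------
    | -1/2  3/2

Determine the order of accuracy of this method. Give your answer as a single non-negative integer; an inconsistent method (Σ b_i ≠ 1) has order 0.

1

b = (-1/2, 3/2)
c = (0, 8/3)
Σ b_i: (-1/2)·1 + 3/2·1 = 1 ✓
b·c: 3/2·8/3 = 4 ≠ 1/2 ⇒ order 1.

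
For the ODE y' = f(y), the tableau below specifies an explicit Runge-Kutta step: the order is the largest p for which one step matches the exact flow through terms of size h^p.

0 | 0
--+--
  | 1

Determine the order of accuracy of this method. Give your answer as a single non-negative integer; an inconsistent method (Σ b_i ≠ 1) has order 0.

1

b = (1)
c = (0)
Σ b_i: 1·1 = 1 ✓; 1 stage ⇒ order 1.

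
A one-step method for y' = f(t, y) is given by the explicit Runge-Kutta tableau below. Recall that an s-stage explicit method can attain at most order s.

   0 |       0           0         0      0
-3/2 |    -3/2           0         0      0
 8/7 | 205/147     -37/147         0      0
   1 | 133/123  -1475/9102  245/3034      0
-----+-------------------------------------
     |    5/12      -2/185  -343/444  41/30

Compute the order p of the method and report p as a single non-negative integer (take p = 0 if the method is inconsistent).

4

b = (5/12, -2/185, -343/444, 41/30)
c = (0, -3/2, 8/7, 1)
Ac = (0, 0, 37/98, 55/164)
Σ b_i: 5/12·1 + (-2/185)·1 + (-343/444)·1 + 41/30·1 = 1 ✓
b·c: (-2/185)·(-3/2) + (-343/444)·8/7 + 41/30·1 = 1/2 ✓
b·c²: (-2/185)·9/4 + (-343/444)·64/49 + 41/30·1 = 1/3 ✓
b·Ac: (-343/444)·37/98 + 41/30·55/164 = 1/6 ✓
b·c³: (-2/185)·(-27/8) + (-343/444)·512/343 + 41/30·1 = 1/4 ✓
b·(c∘Ac): (-343/444)·148/343 + 41/30·55/164 = 1/8 ✓
b·Ac²: (-343/444)·(-111/196) + 41/30·(-85/328) = 1/12 ✓
b·A²c: 41/30·5/164 = 1/24 ✓; 4 stages ⇒ order 4.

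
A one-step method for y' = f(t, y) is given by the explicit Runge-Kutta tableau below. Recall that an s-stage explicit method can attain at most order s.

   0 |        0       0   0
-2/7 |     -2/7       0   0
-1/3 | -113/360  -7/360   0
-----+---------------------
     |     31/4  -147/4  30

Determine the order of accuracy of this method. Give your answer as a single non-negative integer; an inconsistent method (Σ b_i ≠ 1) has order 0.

3

b = (31/4, -147/4, 30)
c = (0, -2/7, -1/3)
Ac = (0, 0, 1/180)
Σ b_i: 31/4·1 + (-147/4)·1 + 30·1 = 1 ✓
b·c: (-147/4)·(-2/7) + 30·(-1/3) = 1/2 ✓
b·c²: (-147/4)·4/49 + 30·1/9 = 1/3 ✓
b·Ac: 30·1/180 = 1/6 ✓; 3 stages ⇒ order 3.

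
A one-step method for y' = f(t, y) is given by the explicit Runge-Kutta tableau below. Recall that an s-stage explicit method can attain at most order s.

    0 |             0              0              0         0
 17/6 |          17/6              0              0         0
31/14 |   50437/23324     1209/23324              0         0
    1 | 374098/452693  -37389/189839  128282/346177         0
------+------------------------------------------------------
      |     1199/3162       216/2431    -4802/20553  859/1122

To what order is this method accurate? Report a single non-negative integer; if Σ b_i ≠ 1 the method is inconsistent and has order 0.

b = (1199/3162, 216/2431, -4802/20553, 859/1122)
c = (0, 17/6, 31/14, 1)
Ac = (0, 0, 403/2744, 451/1718)
Σ b_i: 1199/3162·1 + 216/2431·1 + (-4802/20553)·1 + 859/1122·1 = 1 ✓
b·c: 216/2431·17/6 + (-4802/20553)·31/14 + 859/1122·1 = 1/2 ✓
b·c²: 216/2431·289/36 + (-4802/20553)·961/196 + 859/1122·1 = 1/3 ✓
b·Ac: (-4802/20553)·403/2744 + 859/1122·451/1718 = 1/6 ✓
b·c³: 216/2431·4913/216 + (-4802/20553)·29791/2744 + 859/1122·1 = 1/4 ✓
b·(c∘Ac): (-4802/20553)·12493/38416 + 859/1122·451/1718 = 1/8 ✓
b·Ac²: (-4802/20553)·6851/16464 + 859/1122·2431/10308 = 1/12 ✓
b·A²c: 859/1122·187/3436 = 1/24 ✓; 4 stages ⇒ order 4.

4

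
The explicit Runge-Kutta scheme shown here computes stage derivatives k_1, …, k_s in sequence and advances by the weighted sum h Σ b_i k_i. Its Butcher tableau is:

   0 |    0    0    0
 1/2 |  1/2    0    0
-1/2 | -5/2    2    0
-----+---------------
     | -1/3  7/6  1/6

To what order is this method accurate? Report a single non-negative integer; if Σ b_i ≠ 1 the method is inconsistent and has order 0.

3

b = (-1/3, 7/6, 1/6)
c = (0, 1/2, -1/2)
Ac = (0, 0, 1)
Σ b_i: (-1/3)·1 + 7/6·1 + 1/6·1 = 1 ✓
b·c: 7/6·1/2 + 1/6·(-1/2) = 1/2 ✓
b·c²: 7/6·1/4 + 1/6·1/4 = 1/3 ✓
b·Ac: 1/6·1 = 1/6 ✓; 3 stages ⇒ order 3.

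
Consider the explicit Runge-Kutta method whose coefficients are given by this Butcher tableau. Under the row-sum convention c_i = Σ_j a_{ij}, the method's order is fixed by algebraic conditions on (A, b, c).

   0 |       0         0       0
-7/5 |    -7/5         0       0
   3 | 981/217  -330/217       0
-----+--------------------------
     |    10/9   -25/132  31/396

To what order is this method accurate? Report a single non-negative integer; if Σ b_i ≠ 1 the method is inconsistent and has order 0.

3

b = (10/9, -25/132, 31/396)
c = (0, -7/5, 3)
Ac = (0, 0, 66/31)
Σ b_i: 10/9·1 + (-25/132)·1 + 31/396·1 = 1 ✓
b·c: (-25/132)·(-7/5) + 31/396·3 = 1/2 ✓
b·c²: (-25/132)·49/25 + 31/396·9 = 1/3 ✓
b·Ac: 31/396·66/31 = 1/6 ✓; 3 stages ⇒ order 3.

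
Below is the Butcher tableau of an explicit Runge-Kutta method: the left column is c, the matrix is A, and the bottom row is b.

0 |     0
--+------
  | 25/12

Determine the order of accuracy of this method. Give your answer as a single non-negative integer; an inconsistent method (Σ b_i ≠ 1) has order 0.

b = (25/12)
c = (0)
Σ b_i: 25/12·1 = 25/12 ≠ 1 ⇒ order 0.

0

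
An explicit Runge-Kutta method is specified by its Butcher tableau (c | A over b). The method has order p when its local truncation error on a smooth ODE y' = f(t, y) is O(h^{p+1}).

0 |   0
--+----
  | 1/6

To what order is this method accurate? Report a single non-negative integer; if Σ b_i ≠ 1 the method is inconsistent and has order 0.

b = (1/6)
c = (0)
Σ b_i: 1/6·1 = 1/6 ≠ 1 ⇒ order 0.

0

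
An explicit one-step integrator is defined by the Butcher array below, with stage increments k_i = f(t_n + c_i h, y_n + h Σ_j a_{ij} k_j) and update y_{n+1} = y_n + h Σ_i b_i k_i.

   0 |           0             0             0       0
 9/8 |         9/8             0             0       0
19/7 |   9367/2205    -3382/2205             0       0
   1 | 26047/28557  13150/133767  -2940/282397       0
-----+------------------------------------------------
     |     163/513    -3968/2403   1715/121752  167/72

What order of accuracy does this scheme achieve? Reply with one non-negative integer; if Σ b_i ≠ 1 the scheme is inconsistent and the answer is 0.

4

b = (163/513, -3968/2403, 1715/121752, 167/72)
c = (0, 9/8, 19/7, 1)
Ac = (0, 0, -1691/980, 55/668)
Σ b_i: 163/513·1 + (-3968/2403)·1 + 1715/121752·1 + 167/72·1 = 1 ✓
b·c: (-3968/2403)·9/8 + 1715/121752·19/7 + 167/72·1 = 1/2 ✓
b·c²: (-3968/2403)·81/64 + 1715/121752·361/49 + 167/72·1 = 1/3 ✓
b·Ac: 1715/121752·(-1691/980) + 167/72·55/668 = 1/6 ✓
b·c³: (-3968/2403)·729/512 + 1715/121752·6859/343 + 167/72·1 = 1/4 ✓
b·(c∘Ac): 1715/121752·(-32129/6860) + 167/72·55/668 = 1/8 ✓
b·Ac²: 1715/121752·(-15219/7840) + 167/72·255/5344 = 1/12 ✓
b·A²c: 167/72·3/167 = 1/24 ✓; 4 stages ⇒ order 4.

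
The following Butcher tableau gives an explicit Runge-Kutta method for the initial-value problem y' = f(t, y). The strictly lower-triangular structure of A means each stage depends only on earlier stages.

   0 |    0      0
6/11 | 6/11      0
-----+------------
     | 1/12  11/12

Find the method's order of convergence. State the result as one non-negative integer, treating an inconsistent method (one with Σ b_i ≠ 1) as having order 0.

2

b = (1/12, 11/12)
c = (0, 6/11)
Σ b_i: 1/12·1 + 11/12·1 = 1 ✓
b·c: 11/12·6/11 = 1/2 ✓; 2 stages ⇒ order 2.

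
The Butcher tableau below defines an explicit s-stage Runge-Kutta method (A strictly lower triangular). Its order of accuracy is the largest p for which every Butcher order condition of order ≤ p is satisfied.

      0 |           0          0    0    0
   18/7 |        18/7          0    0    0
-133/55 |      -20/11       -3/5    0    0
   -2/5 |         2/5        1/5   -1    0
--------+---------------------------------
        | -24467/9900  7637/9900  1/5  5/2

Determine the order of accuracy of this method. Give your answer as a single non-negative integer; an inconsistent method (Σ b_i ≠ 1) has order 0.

2

b = (-24467/9900, 7637/9900, 1/5, 5/2)
c = (0, 18/7, -133/55, -2/5)
Ac = (0, 0, -54/35, 1129/385)
Σ b_i: (-24467/9900)·1 + 7637/9900·1 + 1/5·1 + 5/2·1 = 1 ✓
b·c: 7637/9900·18/7 + 1/5·(-133/55) + 5/2·(-2/5) = 1/2 ✓
b·c²: 7637/9900·324/49 + 1/5·17689/3025 + 5/2·4/25 = 706218/105875 ≠ 1/3 ⇒ order 2.
b·Ac: 1/5·(-54/35) + 5/2·1129/385 = 27037/3850 ≠ 1/6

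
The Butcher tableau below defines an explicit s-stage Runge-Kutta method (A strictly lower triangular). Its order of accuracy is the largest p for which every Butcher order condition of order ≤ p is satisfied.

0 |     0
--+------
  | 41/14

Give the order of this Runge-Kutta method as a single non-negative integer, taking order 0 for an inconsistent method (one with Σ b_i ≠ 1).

b = (41/14)
c = (0)
Σ b_i: 41/14·1 = 41/14 ≠ 1 ⇒ order 0.

0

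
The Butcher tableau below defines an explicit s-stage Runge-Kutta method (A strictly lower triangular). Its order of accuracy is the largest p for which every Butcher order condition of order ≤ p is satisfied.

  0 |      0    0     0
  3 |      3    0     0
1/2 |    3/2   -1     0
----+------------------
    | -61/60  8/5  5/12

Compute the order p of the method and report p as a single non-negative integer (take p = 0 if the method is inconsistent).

b = (-61/60, 8/5, 5/12)
c = (0, 3, 1/2)
Ac = (0, 0, -3)
Σ b_i: (-61/60)·1 + 8/5·1 + 5/12·1 = 1 ✓
b·c: 8/5·3 + 5/12·1/2 = 601/120 ≠ 1/2 ⇒ order 1.

1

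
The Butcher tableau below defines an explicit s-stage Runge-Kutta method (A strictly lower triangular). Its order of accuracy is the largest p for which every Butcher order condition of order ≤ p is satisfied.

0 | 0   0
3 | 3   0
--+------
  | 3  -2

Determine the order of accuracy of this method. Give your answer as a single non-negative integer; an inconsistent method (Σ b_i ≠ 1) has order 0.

b = (3, -2)
c = (0, 3)
Σ b_i: 3·1 + (-2)·1 = 1 ✓
b·c: (-2)·3 = -6 ≠ 1/2 ⇒ order 1.

1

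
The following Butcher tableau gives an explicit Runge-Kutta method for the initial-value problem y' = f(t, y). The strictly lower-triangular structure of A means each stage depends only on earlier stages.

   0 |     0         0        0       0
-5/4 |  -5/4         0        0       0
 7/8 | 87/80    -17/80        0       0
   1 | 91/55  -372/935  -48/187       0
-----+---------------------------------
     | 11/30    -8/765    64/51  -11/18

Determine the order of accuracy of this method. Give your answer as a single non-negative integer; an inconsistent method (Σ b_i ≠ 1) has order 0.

b = (11/30, -8/765, 64/51, -11/18)
c = (0, -5/4, 7/8, 1)
Ac = (0, 0, 17/64, 3/11)
Σ b_i: 11/30·1 + (-8/765)·1 + 64/51·1 + (-11/18)·1 = 1 ✓
b·c: (-8/765)·(-5/4) + 64/51·7/8 + (-11/18)·1 = 1/2 ✓
b·c²: (-8/765)·25/16 + 64/51·49/64 + (-11/18)·1 = 1/3 ✓
b·Ac: 64/51·17/64 + (-11/18)·3/11 = 1/6 ✓
b·c³: (-8/765)·(-125/64) + 64/51·343/512 + (-11/18)·1 = 1/4 ✓
b·(c∘Ac): 64/51·119/512 + (-11/18)·3/11 = 1/8 ✓
b·Ac²: 64/51·(-85/256) + (-11/18)·(-9/11) = 1/12 ✓
b·A²c: (-11/18)·(-3/44) = 1/24 ✓; 4 stages ⇒ order 4.

4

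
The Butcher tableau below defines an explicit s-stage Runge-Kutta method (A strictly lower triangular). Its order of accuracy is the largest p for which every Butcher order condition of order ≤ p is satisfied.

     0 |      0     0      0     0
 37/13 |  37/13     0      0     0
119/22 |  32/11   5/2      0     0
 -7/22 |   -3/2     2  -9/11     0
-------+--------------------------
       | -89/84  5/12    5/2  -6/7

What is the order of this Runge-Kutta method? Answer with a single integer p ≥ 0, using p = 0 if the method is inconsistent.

1

b = (-89/84, 5/12, 5/2, -6/7)
c = (0, 37/13, 119/22, -7/22)
Ac = (0, 0, 185/26, 3985/3146)
Σ b_i: (-89/84)·1 + 5/12·1 + 5/2·1 + (-6/7)·1 = 1 ✓
b·c: 5/12·37/13 + 5/2·119/22 + (-6/7)·(-7/22) = 6427/429 ≠ 1/2 ⇒ order 1.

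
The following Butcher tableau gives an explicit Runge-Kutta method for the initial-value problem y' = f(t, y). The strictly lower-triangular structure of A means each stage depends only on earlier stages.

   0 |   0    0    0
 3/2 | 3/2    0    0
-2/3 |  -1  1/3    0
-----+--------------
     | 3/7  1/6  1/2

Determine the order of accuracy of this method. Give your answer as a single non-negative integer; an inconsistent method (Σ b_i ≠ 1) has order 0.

0

b = (3/7, 1/6, 1/2)
c = (0, 3/2, -2/3)
Ac = (0, 0, 1/2)
Σ b_i: 3/7·1 + 1/6·1 + 1/2·1 = 23/21 ≠ 1 ⇒ order 0.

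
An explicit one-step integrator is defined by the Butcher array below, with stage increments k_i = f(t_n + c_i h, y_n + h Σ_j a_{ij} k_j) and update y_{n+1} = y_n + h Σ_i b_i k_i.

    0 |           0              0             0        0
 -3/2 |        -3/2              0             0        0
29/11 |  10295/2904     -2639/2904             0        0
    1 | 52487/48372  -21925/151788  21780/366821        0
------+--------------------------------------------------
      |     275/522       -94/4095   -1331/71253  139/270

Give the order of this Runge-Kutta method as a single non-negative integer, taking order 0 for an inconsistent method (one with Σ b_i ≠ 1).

b = (275/522, -94/4095, -1331/71253, 139/270)
c = (0, -3/2, 29/11, 1)
Ac = (0, 0, 2639/1936, 415/1112)
Σ b_i: 275/522·1 + (-94/4095)·1 + (-1331/71253)·1 + 139/270·1 = 1 ✓
b·c: (-94/4095)·(-3/2) + (-1331/71253)·29/11 + 139/270·1 = 1/2 ✓
b·c²: (-94/4095)·9/4 + (-1331/71253)·841/121 + 139/270·1 = 1/3 ✓
b·Ac: (-1331/71253)·2639/1936 + 139/270·415/1112 = 1/6 ✓
b·c³: (-94/4095)·(-27/8) + (-1331/71253)·24389/1331 + 139/270·1 = 1/4 ✓
b·(c∘Ac): (-1331/71253)·76531/21296 + 139/270·415/1112 = 1/8 ✓
b·Ac²: (-1331/71253)·(-7917/3872) + 139/270·195/2224 = 1/12 ✓
b·A²c: 139/270·45/556 = 1/24 ✓; 4 stages ⇒ order 4.

4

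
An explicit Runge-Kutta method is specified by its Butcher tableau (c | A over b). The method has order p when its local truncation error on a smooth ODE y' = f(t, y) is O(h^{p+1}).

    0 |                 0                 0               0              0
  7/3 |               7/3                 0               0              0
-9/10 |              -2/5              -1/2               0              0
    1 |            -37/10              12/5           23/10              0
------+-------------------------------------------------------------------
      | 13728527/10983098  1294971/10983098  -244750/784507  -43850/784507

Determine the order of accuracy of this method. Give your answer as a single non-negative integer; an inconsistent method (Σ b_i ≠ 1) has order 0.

3

b = (13728527/10983098, 1294971/10983098, -244750/784507, -43850/784507)
c = (0, 7/3, -9/10, 1)
Ac = (0, 0, -7/6, 353/100)
Σ b_i: 13728527/10983098·1 + 1294971/10983098·1 + (-244750/784507)·1 + (-43850/784507)·1 = 1 ✓
b·c: 1294971/10983098·7/3 + (-244750/784507)·(-9/10) + (-43850/784507)·1 = 1/2 ✓
b·c²: 1294971/10983098·49/9 + (-244750/784507)·81/100 + (-43850/784507)·1 = 1/3 ✓
b·Ac: (-244750/784507)·(-7/6) + (-43850/784507)·353/100 = 1/6 ✓
b·c³: 1294971/10983098·343/27 + (-244750/784507)·(-729/1000) + (-43850/784507)·1 = 47147005/28242252 ≠ 1/4 ⇒ order 3.
b·(c∘Ac): (-244750/784507)·21/20 + (-43850/784507)·353/100 = -411778/784507 ≠ 1/8
b·Ac²: (-244750/784507)·(-49/18) + (-43850/784507)·44789/3000 = 90767/6139620 ≠ 1/12
b·A²c: (-43850/784507)·(-161/60) = 30695/204654 ≠ 1/24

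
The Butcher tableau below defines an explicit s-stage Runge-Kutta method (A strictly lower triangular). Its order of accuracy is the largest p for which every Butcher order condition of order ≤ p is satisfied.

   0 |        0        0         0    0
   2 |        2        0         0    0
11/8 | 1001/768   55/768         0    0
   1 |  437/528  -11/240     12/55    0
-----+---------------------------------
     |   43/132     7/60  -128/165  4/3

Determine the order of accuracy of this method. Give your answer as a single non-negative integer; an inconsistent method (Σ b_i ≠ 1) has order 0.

b = (43/132, 7/60, -128/165, 4/3)
c = (0, 2, 11/8, 1)
Ac = (0, 0, 55/384, 5/24)
Σ b_i: 43/132·1 + 7/60·1 + (-128/165)·1 + 4/3·1 = 1 ✓
b·c: 7/60·2 + (-128/165)·11/8 + 4/3·1 = 1/2 ✓
b·c²: 7/60·4 + (-128/165)·121/64 + 4/3·1 = 1/3 ✓
b·Ac: (-128/165)·55/384 + 4/3·5/24 = 1/6 ✓
b·c³: 7/60·8 + (-128/165)·1331/512 + 4/3·1 = 1/4 ✓
b·(c∘Ac): (-128/165)·605/3072 + 4/3·5/24 = 1/8 ✓
b·Ac²: (-128/165)·55/192 + 4/3·11/48 = 1/12 ✓
b·A²c: 4/3·1/32 = 1/24 ✓; 4 stages ⇒ order 4.

4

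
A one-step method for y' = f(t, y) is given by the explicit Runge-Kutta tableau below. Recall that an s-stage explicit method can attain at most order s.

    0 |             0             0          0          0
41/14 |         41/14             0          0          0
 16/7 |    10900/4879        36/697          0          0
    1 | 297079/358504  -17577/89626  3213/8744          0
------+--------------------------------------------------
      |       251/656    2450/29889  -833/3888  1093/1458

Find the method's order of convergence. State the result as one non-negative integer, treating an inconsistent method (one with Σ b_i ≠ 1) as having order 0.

4

b = (251/656, 2450/29889, -833/3888, 1093/1458)
c = (0, 41/14, 16/7, 1)
Ac = (0, 0, 18/119, 1161/4372)
Σ b_i: 251/656·1 + 2450/29889·1 + (-833/3888)·1 + 1093/1458·1 = 1 ✓
b·c: 2450/29889·41/14 + (-833/3888)·16/7 + 1093/1458·1 = 1/2 ✓
b·c²: 2450/29889·1681/196 + (-833/3888)·256/49 + 1093/1458·1 = 1/3 ✓
b·Ac: (-833/3888)·18/119 + 1093/1458·1161/4372 = 1/6 ✓
b·c³: 2450/29889·68921/2744 + (-833/3888)·4096/343 + 1093/1458·1 = 1/4 ✓
b·(c∘Ac): (-833/3888)·288/833 + 1093/1458·1161/4372 = 1/8 ✓
b·Ac²: (-833/3888)·369/833 + 1093/1458·2079/8744 = 1/12 ✓
b·A²c: 1093/1458·243/4372 = 1/24 ✓; 4 stages ⇒ order 4.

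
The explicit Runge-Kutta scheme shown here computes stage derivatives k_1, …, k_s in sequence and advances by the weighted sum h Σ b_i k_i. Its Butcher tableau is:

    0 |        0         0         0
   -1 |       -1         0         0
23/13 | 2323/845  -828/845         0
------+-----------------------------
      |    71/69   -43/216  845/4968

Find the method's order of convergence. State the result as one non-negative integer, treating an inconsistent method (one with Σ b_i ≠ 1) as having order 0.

3

b = (71/69, -43/216, 845/4968)
c = (0, -1, 23/13)
Ac = (0, 0, 828/845)
Σ b_i: 71/69·1 + (-43/216)·1 + 845/4968·1 = 1 ✓
b·c: (-43/216)·(-1) + 845/4968·23/13 = 1/2 ✓
b·c²: (-43/216)·1 + 845/4968·529/169 = 1/3 ✓
b·Ac: 845/4968·828/845 = 1/6 ✓; 3 stages ⇒ order 3.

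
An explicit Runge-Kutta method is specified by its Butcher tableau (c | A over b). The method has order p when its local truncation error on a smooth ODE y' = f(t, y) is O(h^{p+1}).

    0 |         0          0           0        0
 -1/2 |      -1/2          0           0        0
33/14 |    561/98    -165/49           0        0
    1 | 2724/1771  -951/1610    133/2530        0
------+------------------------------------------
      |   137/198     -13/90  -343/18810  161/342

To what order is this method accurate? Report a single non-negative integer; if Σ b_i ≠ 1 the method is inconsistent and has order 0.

4

b = (137/198, -13/90, -343/18810, 161/342)
c = (0, -1/2, 33/14, 1)
Ac = (0, 0, 165/98, 135/322)
Σ b_i: 137/198·1 + (-13/90)·1 + (-343/18810)·1 + 161/342·1 = 1 ✓
b·c: (-13/90)·(-1/2) + (-343/18810)·33/14 + 161/342·1 = 1/2 ✓
b·c²: (-13/90)·1/4 + (-343/18810)·1089/196 + 161/342·1 = 1/3 ✓
b·Ac: (-343/18810)·165/98 + 161/342·135/322 = 1/6 ✓
b·c³: (-13/90)·(-1/8) + (-343/18810)·35937/2744 + 161/342·1 = 1/4 ✓
b·(c∘Ac): (-343/18810)·5445/1372 + 161/342·135/322 = 1/8 ✓
b·Ac²: (-343/18810)·(-165/196) + 161/342·93/644 = 1/12 ✓
b·A²c: 161/342·57/644 = 1/24 ✓; 4 stages ⇒ order 4.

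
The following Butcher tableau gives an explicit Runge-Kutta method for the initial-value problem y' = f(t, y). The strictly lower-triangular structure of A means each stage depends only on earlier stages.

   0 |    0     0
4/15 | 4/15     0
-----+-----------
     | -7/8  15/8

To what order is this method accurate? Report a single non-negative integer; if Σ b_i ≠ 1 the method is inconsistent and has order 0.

2

b = (-7/8, 15/8)
c = (0, 4/15)
Σ b_i: (-7/8)·1 + 15/8·1 = 1 ✓
b·c: 15/8·4/15 = 1/2 ✓; 2 stages ⇒ order 2.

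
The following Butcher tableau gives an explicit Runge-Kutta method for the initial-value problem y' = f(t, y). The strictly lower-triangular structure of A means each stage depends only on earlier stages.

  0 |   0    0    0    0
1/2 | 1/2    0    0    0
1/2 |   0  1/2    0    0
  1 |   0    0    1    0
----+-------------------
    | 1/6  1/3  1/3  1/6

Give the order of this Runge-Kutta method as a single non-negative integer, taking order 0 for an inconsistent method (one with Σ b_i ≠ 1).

4

b = (1/6, 1/3, 1/3, 1/6)
c = (0, 1/2, 1/2, 1)
Ac = (0, 0, 1/4, 1/2)
Σ b_i: 1/6·1 + 1/3·1 + 1/3·1 + 1/6·1 = 1 ✓
b·c: 1/3·1/2 + 1/3·1/2 + 1/6·1 = 1/2 ✓
b·c²: 1/3·1/4 + 1/3·1/4 + 1/6·1 = 1/3 ✓
b·Ac: 1/3·1/4 + 1/6·1/2 = 1/6 ✓
b·c³: 1/3·1/8 + 1/3·1/8 + 1/6·1 = 1/4 ✓
b·(c∘Ac): 1/3·1/8 + 1/6·1/2 = 1/8 ✓
b·Ac²: 1/3·1/8 + 1/6·1/4 = 1/12 ✓
b·A²c: 1/6·1/4 = 1/24 ✓; 4 stages ⇒ order 4.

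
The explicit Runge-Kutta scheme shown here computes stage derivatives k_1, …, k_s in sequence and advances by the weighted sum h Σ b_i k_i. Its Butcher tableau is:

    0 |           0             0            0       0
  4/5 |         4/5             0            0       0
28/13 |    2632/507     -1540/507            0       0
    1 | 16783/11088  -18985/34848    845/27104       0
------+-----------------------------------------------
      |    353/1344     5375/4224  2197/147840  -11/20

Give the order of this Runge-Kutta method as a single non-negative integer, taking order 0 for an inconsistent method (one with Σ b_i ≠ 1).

4

b = (353/1344, 5375/4224, 2197/147840, -11/20)
c = (0, 4/5, 28/13, 1)
Ac = (0, 0, -1232/507, -73/198)
Σ b_i: 353/1344·1 + 5375/4224·1 + 2197/147840·1 + (-11/20)·1 = 1 ✓
b·c: 5375/4224·4/5 + 2197/147840·28/13 + (-11/20)·1 = 1/2 ✓
b·c²: 5375/4224·16/25 + 2197/147840·784/169 + (-11/20)·1 = 1/3 ✓
b·Ac: 2197/147840·(-1232/507) + (-11/20)·(-73/198) = 1/6 ✓
b·c³: 5375/4224·64/125 + 2197/147840·21952/2197 + (-11/20)·1 = 1/4 ✓
b·(c∘Ac): 2197/147840·(-34496/6591) + (-11/20)·(-73/198) = 1/8 ✓
b·Ac²: 2197/147840·(-4928/2535) + (-11/20)·(-101/495) = 1/12 ✓
b·A²c: (-11/20)·(-5/66) = 1/24 ✓; 4 stages ⇒ order 4.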